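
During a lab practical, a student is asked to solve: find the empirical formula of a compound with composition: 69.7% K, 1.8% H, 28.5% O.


Assume 100 g sample. Moles of each element:
  K: 69.7/39.1 = 1.783 mol
  H: 1.8/1.008 = 1.786 mol
  O: 28.5/16.0 = 1.781 mol
Divide by smallest (1.781):
  K: 1.783/1.781 = 1.0
  H: 1.786/1.781 = 1.0
  O: 1.781/1.781 = 1.0
Empirical formula: KOH

KOH


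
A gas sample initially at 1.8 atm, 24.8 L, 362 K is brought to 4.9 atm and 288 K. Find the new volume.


P1V1/T1 = P2V2/T2
V2 = P1V1T2/(T1P2)
= 1.8×24.8×288/(362×4.9)
= 7.248 L

7.248 L


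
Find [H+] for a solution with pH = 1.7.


[H+] = 10^(-pH) = 10^(-1.7)
= 2.0×10^-2 M

2.0×10^-2 M


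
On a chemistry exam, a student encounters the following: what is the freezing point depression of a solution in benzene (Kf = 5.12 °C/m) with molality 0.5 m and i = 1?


ΔTf = Kf × m × i
= 5.12 × 0.5 × 1
= 2.56 °C

2.56 °C


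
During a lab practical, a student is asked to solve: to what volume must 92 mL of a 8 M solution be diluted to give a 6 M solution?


C1V1 = C2V2
8 × 92 = 6 × V2
V2 = 736/6 = 122.67 mL

122.67 mL


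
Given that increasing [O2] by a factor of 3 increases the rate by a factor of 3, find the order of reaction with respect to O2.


rate ∝ [O2]^n
3^n = 3 → n = 1
Order in O2: 1

1


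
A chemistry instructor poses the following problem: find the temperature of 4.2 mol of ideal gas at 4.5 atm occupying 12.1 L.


PV = nRT  (R = 0.08206 L·atm/(mol·K))
T = PV/(nR) = 4.5×12.1/(4.2×0.08206)
= 54.45/0.344652
= 157.99 K

157.99 K


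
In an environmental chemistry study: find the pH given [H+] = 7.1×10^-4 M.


pH = -log10([H+]) = -log10(7.1×10^-4)
= 4 - log10(7.1)
= 4 - 0.85
= 3.15

3.15


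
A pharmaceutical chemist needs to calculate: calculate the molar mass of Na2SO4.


M(Na2SO4) = 2×22.99 + 1×32.07 + 4×16.0
= 45.98 + 32.07 + 64.0
= 142.05 g/mol

142.05 g/mol


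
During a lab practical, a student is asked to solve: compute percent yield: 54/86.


% yield = actual/theoretical × 100
= 54/86 × 100
= 62.79%

62.79%


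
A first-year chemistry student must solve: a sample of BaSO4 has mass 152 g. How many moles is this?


M(BaSO4) = 233.4 g/mol
n = mass/M = 152/233.4 = 0.6512 mol

0.6512 mol


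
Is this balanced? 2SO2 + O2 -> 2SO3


Equation: 2SO2 + O2 -> 2SO3
Check atoms: O: 6=6, S: 2=2
Balanced

Yes, balanced


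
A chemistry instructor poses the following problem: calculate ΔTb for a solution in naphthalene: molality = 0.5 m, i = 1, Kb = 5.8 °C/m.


ΔTb = Kb × m × i
= 5.8 × 0.5 × 1
= 2.9 °C

2.9 °C


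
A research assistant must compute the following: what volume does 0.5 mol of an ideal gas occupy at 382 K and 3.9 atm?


PV = nRT  (R = 0.08206 L·atm/(mol·K))
V = nRT/P = 0.5×0.08206×382/3.9
= 4.019 L

4.019 L


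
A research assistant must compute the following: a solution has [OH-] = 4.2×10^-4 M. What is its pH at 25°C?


pOH = -log10([OH-]) = -log10(4.2×10^-4)
= 4 - log10(4.2) = 3.38
pH = 14 - pOH = 14 - 3.38 = 10.62

10.62


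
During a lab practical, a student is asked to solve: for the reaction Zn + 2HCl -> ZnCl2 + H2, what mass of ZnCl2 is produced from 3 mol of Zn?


Mole ratio ZnCl2:Zn = 1:1
n(ZnCl2) = 3 × 1/1 = 3.000 mol
mass = 3.000 × 136.28 = 408.84 g

408.84 g


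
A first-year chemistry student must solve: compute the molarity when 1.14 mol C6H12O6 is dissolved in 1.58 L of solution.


M = n/V = 1.14/1.58 = 0.722 mol/L

0.722 M


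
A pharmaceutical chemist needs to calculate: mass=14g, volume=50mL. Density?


ρ = mass/volume
= 14/50
= 0.28 g/mL

0.28 g/mL


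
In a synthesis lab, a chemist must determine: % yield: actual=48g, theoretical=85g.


% yield = actual/theoretical × 100
= 48/85 × 100
= 56.47%

56.47%


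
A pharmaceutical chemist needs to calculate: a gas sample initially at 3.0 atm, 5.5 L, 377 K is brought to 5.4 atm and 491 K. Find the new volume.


P1V1/T1 = P2V2/T2
V2 = P1V1T2/(T1P2)
= 3.0×5.5×491/(377×5.4)
= 3.98 L

3.98 L


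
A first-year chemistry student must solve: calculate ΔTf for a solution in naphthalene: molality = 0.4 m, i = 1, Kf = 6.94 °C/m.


ΔTf = Kf × m × i
= 6.94 × 0.4 × 1
= 2.776 °C

2.776 °C


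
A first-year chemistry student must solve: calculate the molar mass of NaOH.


M(NaOH) = 1×22.99 + 1×16.0 + 1×1.008
= 22.99 + 16.0 + 1.01
= 40.0 g/mol

40.0 g/mol


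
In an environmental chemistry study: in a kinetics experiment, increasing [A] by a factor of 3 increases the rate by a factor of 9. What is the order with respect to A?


rate ∝ [A]^n
3^n = 9 → n = 2
Order in A: 2

2


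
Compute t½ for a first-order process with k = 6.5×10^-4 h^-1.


t½ = ln2/k = 0.693147/(6.5×10^-4 h^-1)
= 1066 h

1066 h


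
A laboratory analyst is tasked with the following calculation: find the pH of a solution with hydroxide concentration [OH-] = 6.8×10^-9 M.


pOH = -log10([OH-]) = -log10(6.8×10^-9)
= 9 - log10(6.8) = 8.17
pH = 14 - pOH = 14 - 8.17 = 5.83

5.83


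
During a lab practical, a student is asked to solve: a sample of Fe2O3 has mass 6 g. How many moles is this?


M(Fe2O3) = 159.7 g/mol
n = mass/M = 6/159.7 = 0.0376 mol

0.0376 mol


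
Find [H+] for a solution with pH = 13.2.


[H+] = 10^(-pH) = 10^(-13.2)
= 6.31×10^-14 M

6.31×10^-14 M


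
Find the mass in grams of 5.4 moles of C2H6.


M(C2H6) = 30.07 g/mol
mass = n × M = 5.4 × 30.07 = 162.38 g

162.38 g


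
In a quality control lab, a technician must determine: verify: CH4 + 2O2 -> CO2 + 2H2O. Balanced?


Equation: CH4 + 2O2 -> CO2 + 2H2O
Check atoms: C: 1=1, H: 4=4, O: 4=4
Balanced

Yes, balanced


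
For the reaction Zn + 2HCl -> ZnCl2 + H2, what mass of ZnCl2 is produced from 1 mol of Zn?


Mole ratio ZnCl2:Zn = 1:1
n(ZnCl2) = 1 × 1/1 = 1.000 mol
mass = 1.000 × 136.28 = 136.28 g

136.28 g


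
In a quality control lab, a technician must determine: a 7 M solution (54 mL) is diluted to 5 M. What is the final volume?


C1V1 = C2V2
7 × 54 = 5 × V2
V2 = 378/5 = 75.6 mL

75.6 mL


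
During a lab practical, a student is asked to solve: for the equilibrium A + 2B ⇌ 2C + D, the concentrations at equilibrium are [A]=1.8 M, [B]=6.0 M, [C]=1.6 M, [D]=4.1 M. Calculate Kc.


Kc = [C]^2[D]/([A][B]^2)
= (1.6^2 × 4.1^1)/(1.8^1 × 6.0^2)
= 10.496/64.8
= 0.1620

0.1620


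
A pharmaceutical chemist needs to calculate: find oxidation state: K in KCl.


Group 1 metal: +1
Oxidation number: +1

+1


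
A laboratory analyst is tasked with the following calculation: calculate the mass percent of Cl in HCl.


M(HCl) = 1×1.008 + 1×35.45 = 36.458 g/mol
Mass of Cl = 1 × 35.45 = 35.45 g/mol
% Cl = 35.45/36.458 × 100 = 97.24%

97.24%


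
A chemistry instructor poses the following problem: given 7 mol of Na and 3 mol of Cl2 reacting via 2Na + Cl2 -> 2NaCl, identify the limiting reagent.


Mole ratio available / coefficient:
  Na: 7/2 = 3.500
  Cl2: 3/1 = 3.000
Smaller ratio is limiting.

Cl2


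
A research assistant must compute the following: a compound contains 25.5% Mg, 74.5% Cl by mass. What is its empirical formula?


Assume 100 g sample. Moles of each element:
  Mg: 25.5/24.31 = 1.049 mol
  Cl: 74.5/35.45 = 2.102 mol
Divide by smallest (1.049):
  Mg: 1.049/1.049 = 1.0
  Cl: 2.102/1.049 = 2.0
Empirical formula: MgCl2

MgCl2


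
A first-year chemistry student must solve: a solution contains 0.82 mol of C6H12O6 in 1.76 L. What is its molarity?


M = n/V = 0.82/1.76 = 0.466 mol/L

0.466 M


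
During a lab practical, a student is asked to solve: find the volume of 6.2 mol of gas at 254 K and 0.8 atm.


PV = nRT  (R = 0.08206 L·atm/(mol·K))
V = nRT/P = 6.2×0.08206×254/0.8
= 161.535 L

161.535 L


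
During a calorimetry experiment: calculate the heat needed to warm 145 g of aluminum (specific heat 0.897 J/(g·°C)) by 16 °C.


q = mcΔT = 145 × 0.897 × 16
= 2081.04 J

2081.04 J


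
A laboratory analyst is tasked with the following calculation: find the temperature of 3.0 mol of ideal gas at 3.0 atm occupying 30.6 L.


PV = nRT  (R = 0.08206 L·atm/(mol·K))
T = PV/(nR) = 3.0×30.6/(3.0×0.08206)
= 91.80/0.246180
= 372.90 K

372.90 K


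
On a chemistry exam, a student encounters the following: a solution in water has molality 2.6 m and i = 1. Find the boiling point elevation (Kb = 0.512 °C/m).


ΔTb = Kb × m × i
= 0.512 × 2.6 × 1
= 1.3312 °C

1.3312 °C


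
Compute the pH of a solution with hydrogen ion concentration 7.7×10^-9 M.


pH = -log10([H+]) = -log10(7.7×10^-9)
= 9 - log10(7.7)
= 9 - 0.89
= 8.11

8.11


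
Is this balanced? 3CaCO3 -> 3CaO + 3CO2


Equation: 3CaCO3 -> 3CaO + 3CO2
Check atoms: C: 3=3, Ca: 3=3, O: 9=9
Balanced

Yes, balanced


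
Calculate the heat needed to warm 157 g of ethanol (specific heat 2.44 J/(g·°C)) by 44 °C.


q = mcΔT = 157 × 2.44 × 44
= 16855.52 J

16855.52 J


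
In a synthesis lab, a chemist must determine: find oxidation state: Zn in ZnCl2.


Zn is +2
Oxidation number: +2

+2


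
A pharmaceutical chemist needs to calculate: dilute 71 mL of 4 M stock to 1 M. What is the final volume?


C1V1 = C2V2
4 × 71 = 1 × V2
V2 = 284/1 = 284.0 mL

284.0 mL


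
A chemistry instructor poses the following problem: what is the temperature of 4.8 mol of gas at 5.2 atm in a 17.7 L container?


PV = nRT  (R = 0.08206 L·atm/(mol·K))
T = PV/(nR) = 5.2×17.7/(4.8×0.08206)
= 92.04/0.393888
= 233.67 K

233.67 K


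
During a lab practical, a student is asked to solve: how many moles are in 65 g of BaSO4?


M(BaSO4) = 233.4 g/mol
n = mass/M = 65/233.4 = 0.2785 mol

0.2785 mol


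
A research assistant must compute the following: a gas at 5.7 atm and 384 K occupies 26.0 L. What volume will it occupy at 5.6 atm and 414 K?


P1V1/T1 = P2V2/T2
V2 = P1V1T2/(T1P2)
= 5.7×26.0×414/(384×5.6)
= 28.532 L

28.532 L


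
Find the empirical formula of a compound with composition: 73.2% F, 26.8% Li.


Assume 100 g sample. Moles of each element:
  F: 73.2/19.0 = 3.853 mol
  Li: 26.8/6.94 = 3.862 mol
Divide by smallest (3.853):
  F: 3.853/3.853 = 1.0
  Li: 3.862/3.853 = 1.0
Empirical formula: LiF

LiF


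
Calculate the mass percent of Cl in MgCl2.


M(MgCl2) = 1×24.31 + 2×35.45 = 95.21 g/mol
Mass of Cl = 2 × 35.45 = 70.90 g/mol
% Cl = 70.90/95.21 × 100 = 74.47%

74.47%


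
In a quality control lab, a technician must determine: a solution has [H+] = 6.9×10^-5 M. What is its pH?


pH = -log10([H+]) = -log10(6.9×10^-5)
= 5 - log10(6.9)
= 5 - 0.84
= 4.16

4.16


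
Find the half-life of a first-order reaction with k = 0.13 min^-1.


t½ = ln2/k = 0.693147/(0.13 min^-1)
= 5.332 min

5.332 min


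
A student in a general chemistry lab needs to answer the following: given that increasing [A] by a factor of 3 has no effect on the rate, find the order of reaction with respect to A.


rate ∝ [A]^n
rate ∝ [A]^0
Order in A: 0

0


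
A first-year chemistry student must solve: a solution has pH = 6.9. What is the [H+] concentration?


[H+] = 10^(-pH) = 10^(-6.9)
= 1.26×10^-7 M

1.26×10^-7 M


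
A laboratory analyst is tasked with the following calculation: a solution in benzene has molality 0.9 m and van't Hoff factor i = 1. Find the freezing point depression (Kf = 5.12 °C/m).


ΔTf = Kf × m × i
= 5.12 × 0.9 × 1
= 4.608 °C

4.608 °C


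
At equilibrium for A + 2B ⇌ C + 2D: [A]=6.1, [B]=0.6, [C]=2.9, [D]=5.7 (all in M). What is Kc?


Kc = [C][D]^2/([A][B]^2)
= (2.9^1 × 5.7^2)/(6.1^1 × 0.6^2)
= 94.221/2.196
= 42.91

42.91


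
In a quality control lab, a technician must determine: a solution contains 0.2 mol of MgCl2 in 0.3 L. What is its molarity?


M = n/V = 0.2/0.3 = 0.667 mol/L

0.667 M


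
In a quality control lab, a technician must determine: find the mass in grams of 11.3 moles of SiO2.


M(SiO2) = 60.09 g/mol
mass = n × M = 11.3 × 60.09 = 679.02 g

679.02 g


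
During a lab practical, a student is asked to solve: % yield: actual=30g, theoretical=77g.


% yield = actual/theoretical × 100
= 30/77 × 100
= 38.96%

38.96%


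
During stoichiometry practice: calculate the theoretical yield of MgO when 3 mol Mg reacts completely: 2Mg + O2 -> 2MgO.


Mole ratio MgO:Mg = 2:2
n(MgO) = 3 × 2/2 = 3.000 mol
mass = 3.000 × 40.31 = 120.93 g

120.93 g


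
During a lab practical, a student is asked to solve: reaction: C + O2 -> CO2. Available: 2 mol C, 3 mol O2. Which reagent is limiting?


Mole ratio available / coefficient:
  C: 2/1 = 2.000
  O2: 3/1 = 3.000
Smaller ratio is limiting.

C


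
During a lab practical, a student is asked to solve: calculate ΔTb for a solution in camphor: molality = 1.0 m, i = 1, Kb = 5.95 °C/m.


ΔTb = Kb × m × i
= 5.95 × 1.0 × 1
= 5.95 °C

5.95 °C


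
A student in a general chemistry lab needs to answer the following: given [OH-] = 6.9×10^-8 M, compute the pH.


pOH = -log10([OH-]) = -log10(6.9×10^-8)
= 8 - log10(6.9) = 7.16
pH = 14 - pOH = 14 - 7.16 = 6.84

6.84


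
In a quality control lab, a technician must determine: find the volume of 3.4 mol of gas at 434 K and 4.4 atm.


PV = nRT  (R = 0.08206 L·atm/(mol·K))
V = nRT/P = 3.4×0.08206×434/4.4
= 27.52 L

27.52 L


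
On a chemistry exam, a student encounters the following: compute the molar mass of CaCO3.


M(CaCO3) = 1×40.08 + 1×12.01 + 3×16.0
= 40.08 + 12.01 + 48.0
= 100.09 g/mol

100.09 g/mol


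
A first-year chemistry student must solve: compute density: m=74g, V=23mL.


ρ = mass/volume
= 74/23
= 3.217 g/mL

3.217 g/mL


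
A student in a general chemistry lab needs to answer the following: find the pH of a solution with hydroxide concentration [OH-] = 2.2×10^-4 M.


pOH = -log10([OH-]) = -log10(2.2×10^-4)
= 4 - log10(2.2) = 3.66
pH = 14 - pOH = 14 - 3.66 = 10.34

10.34


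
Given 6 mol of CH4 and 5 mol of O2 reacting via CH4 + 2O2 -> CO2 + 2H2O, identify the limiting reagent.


Mole ratio available / coefficient:
  CH4: 6/1 = 6.000
  O2: 5/2 = 2.500
Smaller ratio is limiting.

O2


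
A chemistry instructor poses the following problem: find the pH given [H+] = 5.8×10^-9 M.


pH = -log10([H+]) = -log10(5.8×10^-9)
= 9 - log10(5.8)
= 9 - 0.76
= 8.24

8.24


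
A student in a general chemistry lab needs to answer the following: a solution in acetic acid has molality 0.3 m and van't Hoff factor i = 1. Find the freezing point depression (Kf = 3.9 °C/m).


ΔTf = Kf × m × i
= 3.9 × 0.3 × 1
= 1.17 °C

1.17 °C


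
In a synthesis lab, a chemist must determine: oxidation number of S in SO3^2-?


x + 3(-2) = -2, so x = +4
Oxidation number: +4

+4


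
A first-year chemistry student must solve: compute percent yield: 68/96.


% yield = actual/theoretical × 100
= 68/96 × 100
= 70.83%

70.83%


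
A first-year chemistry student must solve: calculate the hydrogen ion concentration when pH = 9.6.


[H+] = 10^(-pH) = 10^(-9.6)
= 2.51×10^-10 M

2.51×10^-10 M


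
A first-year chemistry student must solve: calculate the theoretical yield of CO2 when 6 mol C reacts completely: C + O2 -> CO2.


Mole ratio CO2:C = 1:1
n(CO2) = 6 × 1/1 = 6.000 mol
mass = 6.000 × 44.01 = 264.06 g

264.06 g


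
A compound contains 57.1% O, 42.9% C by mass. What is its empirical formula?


Assume 100 g sample. Moles of each element:
  O: 57.1/16.0 = 3.569 mol
  C: 42.9/12.01 = 3.572 mol
Divide by smallest (3.569):
  O: 3.569/3.569 = 1.0
  C: 3.572/3.569 = 1.0
Empirical formula: CO

CO


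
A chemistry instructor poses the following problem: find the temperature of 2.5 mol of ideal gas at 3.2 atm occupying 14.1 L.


PV = nRT  (R = 0.08206 L·atm/(mol·K))
T = PV/(nR) = 3.2×14.1/(2.5×0.08206)
= 45.12/0.205150
= 219.94 K

219.94 K


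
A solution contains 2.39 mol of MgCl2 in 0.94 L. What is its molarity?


M = n/V = 2.39/0.94 = 2.543 mol/L

2.543 M


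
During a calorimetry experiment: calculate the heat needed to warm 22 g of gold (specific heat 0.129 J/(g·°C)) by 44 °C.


q = mcΔT = 22 × 0.129 × 44
= 124.87 J

124.87 J


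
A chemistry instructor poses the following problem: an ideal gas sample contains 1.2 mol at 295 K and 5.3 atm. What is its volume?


PV = nRT  (R = 0.08206 L·atm/(mol·K))
V = nRT/P = 1.2×0.08206×295/5.3
= 5.481 L

5.481 L


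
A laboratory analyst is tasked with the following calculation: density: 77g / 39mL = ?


ρ = mass/volume
= 77/39
= 1.974 g/mL

1.974 g/mL


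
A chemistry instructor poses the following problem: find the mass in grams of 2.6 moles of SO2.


M(SO2) = 64.07 g/mol
mass = n × M = 2.6 × 64.07 = 166.58 g

166.58 g


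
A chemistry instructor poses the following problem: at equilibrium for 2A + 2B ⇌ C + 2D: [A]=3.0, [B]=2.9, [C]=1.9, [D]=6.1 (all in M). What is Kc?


Kc = [C][D]^2/([A]^2[B]^2)
= (1.9^1 × 6.1^2)/(3.0^2 × 2.9^2)
= 70.699/75.69
= 0.9341

0.9341


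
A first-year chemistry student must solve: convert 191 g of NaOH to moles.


M(NaOH) = 40.0 g/mol
n = mass/M = 191/40.0 = 4.775 mol

4.775 mol


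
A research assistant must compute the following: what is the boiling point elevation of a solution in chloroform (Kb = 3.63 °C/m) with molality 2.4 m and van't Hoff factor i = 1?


ΔTb = Kb × m × i
= 3.63 × 2.4 × 1
= 8.712 °C

8.712 °C


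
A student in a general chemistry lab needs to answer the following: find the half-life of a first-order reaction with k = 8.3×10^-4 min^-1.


t½ = ln2/k = 0.693147/(8.3×10^-4 min^-1)
= 835.1 min

835.1 min


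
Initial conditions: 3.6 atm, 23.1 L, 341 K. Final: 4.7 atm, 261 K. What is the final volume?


P1V1/T1 = P2V2/T2
V2 = P1V1T2/(T1P2)
= 3.6×23.1×261/(341×4.7)
= 13.543 L

13.543 L


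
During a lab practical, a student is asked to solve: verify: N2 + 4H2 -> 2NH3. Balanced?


Equation: N2 + 4H2 -> 2NH3
Check atoms: H: 8≠6, N: 2=2
Not balanced

No, not balanced


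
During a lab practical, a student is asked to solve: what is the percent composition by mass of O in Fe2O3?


M(Fe2O3) = 2×55.85 + 3×16.0 = 159.70 g/mol
Mass of O = 3 × 16.0 = 48.00 g/mol
% O = 48.00/159.70 × 100 = 30.06%

30.06%


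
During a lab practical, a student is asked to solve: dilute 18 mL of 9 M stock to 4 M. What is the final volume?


C1V1 = C2V2
9 × 18 = 4 × V2
V2 = 162/4 = 40.5 mL

40.5 mL


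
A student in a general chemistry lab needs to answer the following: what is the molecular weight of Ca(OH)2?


M(Ca(OH)2) = 1×40.08 + 2×16.0 + 2×1.008
= 40.08 + 32.0 + 2.02
= 74.1 g/mol

74.1 g/mol


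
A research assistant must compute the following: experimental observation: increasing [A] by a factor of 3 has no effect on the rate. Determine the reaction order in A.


rate ∝ [A]^n
rate ∝ [A]^0
Order in A: 0

0


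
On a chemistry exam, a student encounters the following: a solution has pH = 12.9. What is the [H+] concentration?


[H+] = 10^(-pH) = 10^(-12.9)
= 1.26×10^-13 M

1.26×10^-13 M


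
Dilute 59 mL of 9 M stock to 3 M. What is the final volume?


C1V1 = C2V2
9 × 59 = 3 × V2
V2 = 531/3 = 177.0 mL

177.0 mL


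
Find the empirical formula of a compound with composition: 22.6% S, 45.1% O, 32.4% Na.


Assume 100 g sample. Moles of each element:
  S: 22.6/32.07 = 0.705 mol
  O: 45.1/16.0 = 2.819 mol
  Na: 32.4/22.99 = 1.409 mol
Divide by smallest (0.705):
  S: 0.705/0.705 = 1.0
  O: 2.819/0.705 = 4.0
  Na: 1.409/0.705 = 2.0
Empirical formula: Na2SO4

Na2SO4


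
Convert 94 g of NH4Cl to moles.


M(NH4Cl) = 53.49 g/mol
n = mass/M = 94/53.49 = 1.7573 mol

1.7573 mol


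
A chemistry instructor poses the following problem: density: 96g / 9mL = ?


ρ = mass/volume
= 96/9
= 10.667 g/mL

10.667 g/mL


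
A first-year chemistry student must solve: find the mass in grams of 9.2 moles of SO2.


M(SO2) = 64.07 g/mol
mass = n × M = 9.2 × 64.07 = 589.44 g

589.44 g


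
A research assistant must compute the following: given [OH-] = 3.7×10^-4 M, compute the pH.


pOH = -log10([OH-]) = -log10(3.7×10^-4)
= 4 - log10(3.7) = 3.43
pH = 14 - pOH = 14 - 3.43 = 10.57

10.57


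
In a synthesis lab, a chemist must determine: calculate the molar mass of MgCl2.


M(MgCl2) = 1×24.31 + 2×35.45
= 24.31 + 70.9
= 95.21 g/mol

95.21 g/mol


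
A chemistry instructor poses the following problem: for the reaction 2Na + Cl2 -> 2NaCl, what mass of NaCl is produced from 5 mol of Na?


Mole ratio NaCl:Na = 2:2
n(NaCl) = 5 × 2/2 = 5.000 mol
mass = 5.000 × 58.44 = 292.2 g

292.2 g


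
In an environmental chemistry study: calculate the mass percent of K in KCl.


M(KCl) = 1×39.1 + 1×35.45 = 74.55 g/mol
Mass of K = 1 × 39.1 = 39.10 g/mol
% K = 39.10/74.55 × 100 = 52.45%

52.45%


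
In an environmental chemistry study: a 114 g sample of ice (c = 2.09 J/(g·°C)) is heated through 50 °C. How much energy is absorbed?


q = mcΔT = 114 × 2.09 × 50
= 11913.00 J

11913.00 J


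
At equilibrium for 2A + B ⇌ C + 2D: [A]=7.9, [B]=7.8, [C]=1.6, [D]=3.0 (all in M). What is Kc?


Kc = [C][D]^2/([A]^2[B])
= (1.6^1 × 3.0^2)/(7.9^2 × 7.8^1)
= 14.4/486.798
= 0.02958

0.02958


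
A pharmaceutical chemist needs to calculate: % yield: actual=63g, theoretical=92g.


% yield = actual/theoretical × 100
= 63/92 × 100
= 68.48%

68.48%


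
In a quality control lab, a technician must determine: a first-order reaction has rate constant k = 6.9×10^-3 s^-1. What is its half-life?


t½ = ln2/k = 0.693147/(6.9×10^-3 s^-1)
= 100.5 s

100.5 s


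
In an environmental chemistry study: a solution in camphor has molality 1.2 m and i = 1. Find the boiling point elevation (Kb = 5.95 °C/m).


ΔTb = Kb × m × i
= 5.95 × 1.2 × 1
= 7.14 °C

7.14 °C


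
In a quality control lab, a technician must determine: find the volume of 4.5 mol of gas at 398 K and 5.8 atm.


PV = nRT  (R = 0.08206 L·atm/(mol·K))
V = nRT/P = 4.5×0.08206×398/5.8
= 25.34 L

25.34 L


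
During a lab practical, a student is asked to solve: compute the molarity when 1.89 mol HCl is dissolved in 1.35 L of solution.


M = n/V = 1.89/1.35 = 1.400 mol/L

1.400 M


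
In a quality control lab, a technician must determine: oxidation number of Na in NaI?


Group 1 metal: +1
Oxidation number: +1

+1


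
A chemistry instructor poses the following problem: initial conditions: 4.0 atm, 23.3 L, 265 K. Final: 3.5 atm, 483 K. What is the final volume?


P1V1/T1 = P2V2/T2
V2 = P1V1T2/(T1P2)
= 4.0×23.3×483/(265×3.5)
= 48.534 L

48.534 L


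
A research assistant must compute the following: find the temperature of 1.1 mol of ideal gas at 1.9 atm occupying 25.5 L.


PV = nRT  (R = 0.08206 L·atm/(mol·K))
T = PV/(nR) = 1.9×25.5/(1.1×0.08206)
= 48.45/0.090266
= 536.75 K

536.75 K


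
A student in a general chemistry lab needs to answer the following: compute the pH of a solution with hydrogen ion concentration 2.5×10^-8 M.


pH = -log10([H+]) = -log10(2.5×10^-8)
= 8 - log10(2.5)
= 8 - 0.4
= 7.6

7.6


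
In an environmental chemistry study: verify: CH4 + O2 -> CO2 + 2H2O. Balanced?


Equation: CH4 + O2 -> CO2 + 2H2O
Check atoms: C: 1=1, H: 4=4, O: 2≠4
Not balanced

No, not balanced


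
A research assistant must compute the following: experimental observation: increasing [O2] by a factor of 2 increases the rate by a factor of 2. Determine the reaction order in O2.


rate ∝ [O2]^n
2^n = 2 → n = 1
Order in O2: 1

1


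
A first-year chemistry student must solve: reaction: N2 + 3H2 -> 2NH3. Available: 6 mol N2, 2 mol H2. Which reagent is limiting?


Mole ratio available / coefficient:
  N2: 6/1 = 6.000
  H2: 2/3 = 0.667
Smaller ratio is limiting.

H2


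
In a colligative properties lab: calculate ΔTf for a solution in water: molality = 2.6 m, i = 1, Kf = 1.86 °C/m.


ΔTf = Kf × m × i
= 1.86 × 2.6 × 1
= 4.836 °C

4.836 °C


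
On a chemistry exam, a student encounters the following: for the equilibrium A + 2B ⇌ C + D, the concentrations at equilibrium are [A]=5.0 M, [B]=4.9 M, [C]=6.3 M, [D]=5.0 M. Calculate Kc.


Kc = [C][D]/([A][B]^2)
= (6.3^1 × 5.0^1)/(5.0^1 × 4.9^2)
= 31.5/120.05
= 0.2624

0.2624


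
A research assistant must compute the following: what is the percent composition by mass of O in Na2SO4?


M(Na2SO4) = 2×22.99 + 1×32.07 + 4×16.0 = 142.05 g/mol
Mass of O = 4 × 16.0 = 64.00 g/mol
% O = 64.00/142.05 × 100 = 45.05%

45.05%


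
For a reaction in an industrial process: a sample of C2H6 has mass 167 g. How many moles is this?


M(C2H6) = 30.07 g/mol
n = mass/M = 167/30.07 = 5.5537 mol

5.5537 mol


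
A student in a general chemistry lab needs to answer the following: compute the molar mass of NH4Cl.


M(NH4Cl) = 1×14.01 + 4×1.008 + 1×35.45
= 14.01 + 4.03 + 35.45
= 53.49 g/mol

53.49 g/mol


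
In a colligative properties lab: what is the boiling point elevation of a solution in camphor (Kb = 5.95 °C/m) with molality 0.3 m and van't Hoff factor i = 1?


ΔTb = Kb × m × i
= 5.95 × 0.3 × 1
= 1.785 °C

1.785 °C


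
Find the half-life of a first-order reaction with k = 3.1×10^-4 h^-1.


t½ = ln2/k = 0.693147/(3.1×10^-4 h^-1)
= 2236 h

2236 h


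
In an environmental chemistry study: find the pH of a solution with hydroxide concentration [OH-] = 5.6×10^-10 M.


pOH = -log10([OH-]) = -log10(5.6×10^-10)
= 10 - log10(5.6) = 9.25
pH = 14 - pOH = 14 - 9.25 = 4.75

4.75


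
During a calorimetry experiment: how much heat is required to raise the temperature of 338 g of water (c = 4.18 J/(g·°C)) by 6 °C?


q = mcΔT = 338 × 4.18 × 6
= 8477.04 J

8477.04 J


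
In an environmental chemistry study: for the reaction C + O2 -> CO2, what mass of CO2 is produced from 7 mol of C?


Mole ratio CO2:C = 1:1
n(CO2) = 7 × 1/1 = 7.000 mol
mass = 7.000 × 44.01 = 308.07 g

308.07 g


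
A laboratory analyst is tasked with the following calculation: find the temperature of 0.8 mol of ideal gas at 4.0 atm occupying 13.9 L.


PV = nRT  (R = 0.08206 L·atm/(mol·K))
T = PV/(nR) = 4.0×13.9/(0.8×0.08206)
= 55.60/0.065648
= 846.94 K

846.94 K


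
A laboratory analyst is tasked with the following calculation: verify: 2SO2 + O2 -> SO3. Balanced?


Equation: 2SO2 + O2 -> SO3
Check atoms: O: 6≠3, S: 2≠1
Not balanced

No, not balanced


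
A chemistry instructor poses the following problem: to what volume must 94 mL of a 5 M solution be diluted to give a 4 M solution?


C1V1 = C2V2
5 × 94 = 4 × V2
V2 = 470/4 = 117.5 mL

117.5 mL


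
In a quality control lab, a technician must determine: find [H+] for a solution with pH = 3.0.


[H+] = 10^(-pH) = 10^(-3.0)
= 1.0×10^-3 M

1.0×10^-3 M


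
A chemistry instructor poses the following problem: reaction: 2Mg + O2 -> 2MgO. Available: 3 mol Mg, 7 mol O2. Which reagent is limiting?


Mole ratio available / coefficient:
  Mg: 3/2 = 1.500
  O2: 7/1 = 7.000
Smaller ratio is limiting.

Mg


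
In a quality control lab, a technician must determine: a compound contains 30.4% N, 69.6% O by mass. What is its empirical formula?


Assume 100 g sample. Moles of each element:
  N: 30.4/14.01 = 2.17 mol
  O: 69.6/16.0 = 4.35 mol
Divide by smallest (2.17):
  N: 2.17/2.17 = 1.0
  O: 4.35/2.17 = 2.0
Empirical formula: NO2

NO2


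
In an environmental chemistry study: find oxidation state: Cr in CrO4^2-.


x + 4(-2) = -2, so x = +6
Oxidation number: +6

+6


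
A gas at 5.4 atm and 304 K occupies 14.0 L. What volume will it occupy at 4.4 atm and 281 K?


P1V1/T1 = P2V2/T2
V2 = P1V1T2/(T1P2)
= 5.4×14.0×281/(304×4.4)
= 15.882 L

15.882 L


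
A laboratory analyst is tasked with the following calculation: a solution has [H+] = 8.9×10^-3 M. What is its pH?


pH = -log10([H+]) = -log10(8.9×10^-3)
= 3 - log10(8.9)
= 3 - 0.95
= 2.05

2.05


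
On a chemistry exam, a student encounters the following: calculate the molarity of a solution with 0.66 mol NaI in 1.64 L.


M = n/V = 0.66/1.64 = 0.402 mol/L

0.402 M


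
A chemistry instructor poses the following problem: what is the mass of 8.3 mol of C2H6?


M(C2H6) = 30.07 g/mol
mass = n × M = 8.3 × 30.07 = 249.58 g

249.58 g


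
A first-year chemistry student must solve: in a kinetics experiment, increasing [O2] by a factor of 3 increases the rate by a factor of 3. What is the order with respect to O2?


rate ∝ [O2]^n
3^n = 3 → n = 1
Order in O2: 1

1


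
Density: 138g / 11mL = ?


ρ = mass/volume
= 138/11
= 12.545 g/mL

12.545 g/mL


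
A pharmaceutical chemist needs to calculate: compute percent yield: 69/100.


% yield = actual/theoretical × 100
= 69/100 × 100
= 69.0%

69.0%


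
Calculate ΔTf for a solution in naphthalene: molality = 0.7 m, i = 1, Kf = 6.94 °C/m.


ΔTf = Kf × m × i
= 6.94 × 0.7 × 1
= 4.858 °C

4.858 °C


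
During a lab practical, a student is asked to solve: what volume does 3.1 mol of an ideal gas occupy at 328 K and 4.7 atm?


PV = nRT  (R = 0.08206 L·atm/(mol·K))
V = nRT/P = 3.1×0.08206×328/4.7
= 17.753 L

17.753 L


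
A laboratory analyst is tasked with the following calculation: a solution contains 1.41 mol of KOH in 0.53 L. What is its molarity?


M = n/V = 1.41/0.53 = 2.660 mol/L

2.660 M


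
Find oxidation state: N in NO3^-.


x + 3(-2) = -1, so x = +5
Oxidation number: +5

+5


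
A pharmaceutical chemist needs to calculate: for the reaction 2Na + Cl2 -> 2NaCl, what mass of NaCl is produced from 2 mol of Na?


Mole ratio NaCl:Na = 2:2
n(NaCl) = 2 × 2/2 = 2.000 mol
mass = 2.000 × 58.44 = 116.88 g

116.88 g


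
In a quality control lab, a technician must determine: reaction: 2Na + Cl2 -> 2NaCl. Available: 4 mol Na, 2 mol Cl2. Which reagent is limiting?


Mole ratio available / coefficient:
  Na: 4/2 = 2.000
  Cl2: 2/1 = 2.000
Smaller ratio is limiting.

neither (stoichiometric); Na and Cl2 are fully consumed


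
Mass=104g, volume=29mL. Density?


ρ = mass/volume
= 104/29
= 3.586 g/mL

3.586 g/mL


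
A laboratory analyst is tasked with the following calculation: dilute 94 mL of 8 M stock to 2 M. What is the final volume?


C1V1 = C2V2
8 × 94 = 2 × V2
V2 = 752/2 = 376.0 mL

376.0 mL


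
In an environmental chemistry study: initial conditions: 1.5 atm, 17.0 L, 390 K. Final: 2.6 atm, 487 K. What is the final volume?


P1V1/T1 = P2V2/T2
V2 = P1V1T2/(T1P2)
= 1.5×17.0×487/(390×2.6)
= 12.247 L

12.247 L


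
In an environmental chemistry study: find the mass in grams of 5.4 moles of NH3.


M(NH3) = 17.03 g/mol
mass = n × M = 5.4 × 17.03 = 91.96 g

91.96 g


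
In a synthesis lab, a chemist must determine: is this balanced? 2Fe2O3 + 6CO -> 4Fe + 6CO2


Equation: 2Fe2O3 + 6CO -> 4Fe + 6CO2
Check atoms: C: 6=6, Fe: 4=4, O: 12=12
Balanced

Yes, balanced


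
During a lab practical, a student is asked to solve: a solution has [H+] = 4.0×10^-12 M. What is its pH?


pH = -log10([H+]) = -log10(4.0×10^-12)
= 12 - log10(4.0)
= 12 - 0.6
= 11.4

11.4


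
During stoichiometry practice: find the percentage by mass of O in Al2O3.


M(Al2O3) = 2×26.98 + 3×16.0 = 101.96 g/mol
Mass of O = 3 × 16.0 = 48.00 g/mol
% O = 48.00/101.96 × 100 = 47.08%

47.08%


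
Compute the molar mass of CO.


M(CO) = 1×12.01 + 1×16.0
= 12.01 + 16.0
= 28.01 g/mol

28.01 g/mol


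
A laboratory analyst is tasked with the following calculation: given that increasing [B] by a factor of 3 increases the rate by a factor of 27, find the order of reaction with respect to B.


rate ∝ [B]^n
3^n = 27 → n = 3
Order in B: 3

3


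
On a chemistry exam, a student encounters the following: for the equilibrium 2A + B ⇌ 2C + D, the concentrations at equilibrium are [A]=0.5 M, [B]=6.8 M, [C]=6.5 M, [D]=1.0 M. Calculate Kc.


Kc = [C]^2[D]/([A]^2[B])
= (6.5^2 × 1.0^1)/(0.5^2 × 6.8^1)
= 42.25/1.7
= 24.85

24.85


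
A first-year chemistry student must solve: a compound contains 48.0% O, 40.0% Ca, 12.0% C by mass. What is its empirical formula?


Assume 100 g sample. Moles of each element:
  O: 48.0/16.0 = 3.0 mol
  Ca: 40.0/40.08 = 0.998 mol
  C: 12.0/12.01 = 0.999 mol
Divide by smallest (0.998):
  O: 3.0/0.998 = 3.01
  Ca: 0.998/0.998 = 1.0
  C: 0.999/0.998 = 1.0
Empirical formula: CaCO3

CaCO3


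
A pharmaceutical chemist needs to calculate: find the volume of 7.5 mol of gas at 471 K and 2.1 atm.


PV = nRT  (R = 0.08206 L·atm/(mol·K))
V = nRT/P = 7.5×0.08206×471/2.1
= 138.037 L

138.037 L


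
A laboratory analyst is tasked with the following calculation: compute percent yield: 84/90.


% yield = actual/theoretical × 100
= 84/90 × 100
= 93.33%

93.33%


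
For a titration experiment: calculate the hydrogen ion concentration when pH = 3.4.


[H+] = 10^(-pH) = 10^(-3.4)
= 3.98×10^-4 M

3.98×10^-4 M


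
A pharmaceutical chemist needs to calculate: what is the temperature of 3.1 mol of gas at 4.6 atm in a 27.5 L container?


PV = nRT  (R = 0.08206 L·atm/(mol·K))
T = PV/(nR) = 4.6×27.5/(3.1×0.08206)
= 126.50/0.254386
= 497.28 K

497.28 K


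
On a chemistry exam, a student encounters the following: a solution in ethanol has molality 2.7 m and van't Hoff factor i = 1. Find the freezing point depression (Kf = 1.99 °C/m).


ΔTf = Kf × m × i
= 1.99 × 2.7 × 1
= 5.373 °C

5.373 °C


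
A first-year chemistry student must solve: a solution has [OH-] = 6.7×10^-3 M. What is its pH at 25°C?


pOH = -log10([OH-]) = -log10(6.7×10^-3)
= 3 - log10(6.7) = 2.17
pH = 14 - pOH = 14 - 2.17 = 11.83

11.83


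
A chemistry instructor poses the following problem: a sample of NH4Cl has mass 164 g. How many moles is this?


M(NH4Cl) = 53.49 g/mol
n = mass/M = 164/53.49 = 3.066 mol

3.066 mol


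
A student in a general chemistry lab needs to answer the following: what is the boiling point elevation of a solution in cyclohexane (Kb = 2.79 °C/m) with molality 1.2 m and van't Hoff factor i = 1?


ΔTb = Kb × m × i
= 2.79 × 1.2 × 1
= 3.348 °C

3.348 °C


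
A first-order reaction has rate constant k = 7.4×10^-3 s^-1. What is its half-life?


t½ = ln2/k = 0.693147/(7.4×10^-3 s^-1)
= 93.67 s

93.67 s


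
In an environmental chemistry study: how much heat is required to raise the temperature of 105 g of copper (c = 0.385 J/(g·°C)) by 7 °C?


q = mcΔT = 105 × 0.385 × 7
= 282.98 J

282.98 J


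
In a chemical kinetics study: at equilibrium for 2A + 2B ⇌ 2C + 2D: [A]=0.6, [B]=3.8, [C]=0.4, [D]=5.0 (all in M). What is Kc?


Kc = [C]^2[D]^2/([A]^2[B]^2)
= (0.4^2 × 5.0^2)/(0.6^2 × 3.8^2)
= 4/5.1984
= 0.7695

0.7695


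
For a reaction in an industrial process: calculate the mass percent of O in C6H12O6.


M(C6H12O6) = 6×12.01 + 12×1.008 + 6×16.0 = 180.156 g/mol
Mass of O = 6 × 16.0 = 96.00 g/mol
% O = 96.00/180.156 × 100 = 53.29%

53.29%


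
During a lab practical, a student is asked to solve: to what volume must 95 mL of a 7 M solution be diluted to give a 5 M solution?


C1V1 = C2V2
7 × 95 = 5 × V2
V2 = 665/5 = 133.0 mL

133.0 mL


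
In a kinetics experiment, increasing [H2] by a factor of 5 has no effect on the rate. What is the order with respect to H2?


rate ∝ [H2]^n
rate ∝ [H2]^0
Order in H2: 0

0


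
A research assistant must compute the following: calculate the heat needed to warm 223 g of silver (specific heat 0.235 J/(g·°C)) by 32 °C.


q = mcΔT = 223 × 0.235 × 32
= 1676.96 J

1676.96 J


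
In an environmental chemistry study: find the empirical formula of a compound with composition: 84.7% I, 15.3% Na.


Assume 100 g sample. Moles of each element:
  I: 84.7/126.9 = 0.667 mol
  Na: 15.3/22.99 = 0.666 mol
Divide by smallest (0.666):
  I: 0.667/0.666 = 1.0
  Na: 0.666/0.666 = 1.0
Empirical formula: NaI

NaI


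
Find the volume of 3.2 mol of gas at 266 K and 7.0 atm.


PV = nRT  (R = 0.08206 L·atm/(mol·K))
V = nRT/P = 3.2×0.08206×266/7.0
= 9.978 L

9.978 L


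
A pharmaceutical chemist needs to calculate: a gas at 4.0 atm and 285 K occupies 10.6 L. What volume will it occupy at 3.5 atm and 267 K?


P1V1/T1 = P2V2/T2
V2 = P1V1T2/(T1P2)
= 4.0×10.6×267/(285×3.5)
= 11.349 L

11.349 L


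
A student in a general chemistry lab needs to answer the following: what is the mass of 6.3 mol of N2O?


M(N2O) = 44.02 g/mol
mass = n × M = 6.3 × 44.02 = 277.33 g

277.33 g


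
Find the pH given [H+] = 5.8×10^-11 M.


pH = -log10([H+]) = -log10(5.8×10^-11)
= 11 - log10(5.8)
= 11 - 0.76
= 10.24

10.24


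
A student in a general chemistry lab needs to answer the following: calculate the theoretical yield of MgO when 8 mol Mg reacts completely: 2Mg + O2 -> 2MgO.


Mole ratio MgO:Mg = 2:2
n(MgO) = 8 × 2/2 = 8.000 mol
mass = 8.000 × 40.31 = 322.48 g

322.48 g


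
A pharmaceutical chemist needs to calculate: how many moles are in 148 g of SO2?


M(SO2) = 64.07 g/mol
n = mass/M = 148/64.07 = 2.31 mol

2.31 mol


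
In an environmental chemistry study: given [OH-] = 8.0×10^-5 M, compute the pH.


pOH = -log10([OH-]) = -log10(8.0×10^-5)
= 5 - log10(8.0) = 4.1
pH = 14 - pOH = 14 - 4.1 = 9.9

9.9


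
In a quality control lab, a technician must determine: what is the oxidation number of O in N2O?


O is usually -2
Oxidation number: -2

-2


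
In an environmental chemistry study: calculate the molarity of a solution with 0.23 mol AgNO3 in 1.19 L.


M = n/V = 0.23/1.19 = 0.193 mol/L

0.193 M


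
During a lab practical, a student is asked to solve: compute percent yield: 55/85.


% yield = actual/theoretical × 100
= 55/85 × 100
= 64.71%

64.71%


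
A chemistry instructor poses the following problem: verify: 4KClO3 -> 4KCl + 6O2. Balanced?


Equation: 4KClO3 -> 4KCl + 6O2
Check atoms: Cl: 4=4, K: 4=4, O: 12=12
Balanced

Yes, balanced


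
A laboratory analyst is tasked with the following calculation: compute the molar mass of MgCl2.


M(MgCl2) = 1×24.31 + 2×35.45
= 24.31 + 70.9
= 95.21 g/mol

95.21 g/mol


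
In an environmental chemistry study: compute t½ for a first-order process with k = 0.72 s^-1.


t½ = ln2/k = 0.693147/(0.72 s^-1)
= 0.9627 s

0.9627 s


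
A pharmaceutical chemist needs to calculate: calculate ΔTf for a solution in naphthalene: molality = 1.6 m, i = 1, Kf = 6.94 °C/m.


ΔTf = Kf × m × i
= 6.94 × 1.6 × 1
= 11.104 °C

11.104 °C


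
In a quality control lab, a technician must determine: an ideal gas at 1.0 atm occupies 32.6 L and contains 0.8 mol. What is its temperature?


PV = nRT  (R = 0.08206 L·atm/(mol·K))
T = PV/(nR) = 1.0×32.6/(0.8×0.08206)
= 32.60/0.065648
= 496.59 K

496.59 K


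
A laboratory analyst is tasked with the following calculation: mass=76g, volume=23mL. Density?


ρ = mass/volume
= 76/23
= 3.304 g/mL

3.304 g/mL


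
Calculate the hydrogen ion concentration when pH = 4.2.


[H+] = 10^(-pH) = 10^(-4.2)
= 6.31×10^-5 M

6.31×10^-5 M


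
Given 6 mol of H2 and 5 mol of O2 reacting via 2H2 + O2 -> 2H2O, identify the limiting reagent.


Mole ratio available / coefficient:
  H2: 6/2 = 3.000
  O2: 5/1 = 5.000
Smaller ratio is limiting.

H2


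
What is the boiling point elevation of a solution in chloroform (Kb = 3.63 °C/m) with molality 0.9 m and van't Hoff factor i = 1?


ΔTb = Kb × m × i
= 3.63 × 0.9 × 1
= 3.267 °C

3.267 °C


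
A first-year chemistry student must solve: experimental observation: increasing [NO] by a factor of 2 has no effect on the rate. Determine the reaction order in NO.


rate ∝ [NO]^n
rate ∝ [NO]^0
Order in NO: 0

0
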